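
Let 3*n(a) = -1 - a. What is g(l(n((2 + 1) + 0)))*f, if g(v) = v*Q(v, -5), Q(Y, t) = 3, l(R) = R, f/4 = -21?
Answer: 336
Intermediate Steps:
n(a) = -⅓ - a/3 (n(a) = (-1 - a)/3 = -⅓ - a/3)
f = -84 (f = 4*(-21) = -84)
g(v) = 3*v (g(v) = v*3 = 3*v)
g(l(n((2 + 1) + 0)))*f = (3*(-⅓ - ((2 + 1) + 0)/3))*(-84) = (3*(-⅓ - (3 + 0)/3))*(-84) = (3*(-⅓ - ⅓*3))*(-84) = (3*(-⅓ - 1))*(-84) = (3*(-4/3))*(-84) = -4*(-84) = 336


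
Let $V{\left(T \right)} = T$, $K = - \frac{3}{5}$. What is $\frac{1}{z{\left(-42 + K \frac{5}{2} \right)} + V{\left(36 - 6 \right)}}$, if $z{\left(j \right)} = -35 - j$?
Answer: $\frac{2}{77} \approx 0.025974$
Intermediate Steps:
$K = - \frac{3}{5}$ ($K = \left(-3\right) \frac{1}{5} = - \frac{3}{5} \approx -0.6$)
$\frac{1}{z{\left(-42 + K \frac{5}{2} \right)} + V{\left(36 - 6 \right)}} = \frac{1}{\left(-35 - \left(-42 - \frac{3 \cdot \frac{5}{2}}{5}\right)\right) + \left(36 - 6\right)} = \frac{1}{\left(-35 - \left(-42 - \frac{3 \cdot 5 \cdot \frac{1}{2}}{5}\right)\right) + 30} = \frac{1}{\left(-35 - \left(-42 - \frac{3}{2}\right)\right) + 30} = \frac{1}{\left(-35 - - \frac{87}{2}\right) + 30} = \frac{1}{\left(-35 + \frac{87}{2}\right) + 30} = \frac{1}{\frac{17}{2} + 30} = \frac{1}{\frac{77}{2}} = \frac{2}{77}$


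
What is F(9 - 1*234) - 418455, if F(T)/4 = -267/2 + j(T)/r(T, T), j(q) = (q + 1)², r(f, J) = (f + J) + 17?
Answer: -181622941/433 ≈ -4.1945e+5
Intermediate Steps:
r(f, J) = 17 + J + f (r(f, J) = (J + f) + 17 = 17 + J + f)
j(q) = (1 + q)²
F(T) = -534 + 4*(1 + T)²/(17 + 2*T) (F(T) = 4*(-267/2 + (1 + T)²/(17 + T + T)) = 4*(-267*½ + (1 + T)²/(17 + 2*T)) = 4*(-267/2 + (1 + T)²/(17 + 2*T)) = -534 + 4*(1 + T)²/(17 + 2*T))
F(9 - 1*234) - 418455 = 2*(-4537 - 530*(9 - 1*234) + 2*(9 - 1*234)²)/(17 + 2*(9 - 1*234)) - 418455 = 2*(-4537 - 530*(9 - 234) + 2*(9 - 234)²)/(17 + 2*(9 - 234)) - 418455 = 2*(-4537 - 530*(-225) + 2*(-225)²)/(17 + 2*(-225)) - 418455 = 2*(-4537 + 119250 + 2*50625)/(17 - 450) - 418455 = 2*(-4537 + 119250 + 101250)/(-433) - 418455 = 2*(-1/433)*215963 - 418455 = -431926/433 - 418455 = -181622941/433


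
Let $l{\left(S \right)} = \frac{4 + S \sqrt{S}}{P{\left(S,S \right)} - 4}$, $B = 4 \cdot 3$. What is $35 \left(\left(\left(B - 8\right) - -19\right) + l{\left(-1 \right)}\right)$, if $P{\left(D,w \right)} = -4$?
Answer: $\frac{1575}{2} + \frac{35 i}{8} \approx 787.5 + 4.375 i$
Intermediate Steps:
$B = 12$
$l{\left(S \right)} = - \frac{1}{2} - \frac{S^{\frac{3}{2}}}{8}$ ($l{\left(S \right)} = \frac{4 + S \sqrt{S}}{-4 - 4} = \frac{4 + S^{\frac{3}{2}}}{-8} = \left(4 + S^{\frac{3}{2}}\right) \left(- \frac{1}{8}\right) = - \frac{1}{2} - \frac{S^{\frac{3}{2}}}{8}$)
$35 \left(\left(\left(B - 8\right) - -19\right) + l{\left(-1 \right)}\right) = 35 \left(\left(\left(12 - 8\right) - -19\right) - \left(\frac{1}{2} + \frac{\left(-1\right)^{\frac{3}{2}}}{8}\right)\right) = 35 \left(\left(\left(12 - 8\right) + 19\right) - \left(\frac{1}{2} + \frac{\left(-1\right) i}{8}\right)\right) = 35 \left(\left(4 + 19\right) - \left(\frac{1}{2} - \frac{i}{8}\right)\right) = 35 \left(23 - \left(\frac{1}{2} - \frac{i}{8}\right)\right) = 35 \left(\frac{45}{2} + \frac{i}{8}\right) = \frac{1575}{2} + \frac{35 i}{8}$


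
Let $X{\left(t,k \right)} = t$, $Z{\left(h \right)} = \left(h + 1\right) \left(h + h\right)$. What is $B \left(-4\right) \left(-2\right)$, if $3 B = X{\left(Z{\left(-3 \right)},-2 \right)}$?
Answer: $32$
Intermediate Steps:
$Z{\left(h \right)} = 2 h \left(1 + h\right)$ ($Z{\left(h \right)} = \left(1 + h\right) 2 h = 2 h \left(1 + h\right)$)
$B = 4$ ($B = \frac{2 \left(-3\right) \left(1 - 3\right)}{3} = \frac{2 \left(-3\right) \left(-2\right)}{3} = \frac{1}{3} \cdot 12 = 4$)
$B \left(-4\right) \left(-2\right) = 4 \left(-4\right) \left(-2\right) = \left(-16\right) \left(-2\right) = 32$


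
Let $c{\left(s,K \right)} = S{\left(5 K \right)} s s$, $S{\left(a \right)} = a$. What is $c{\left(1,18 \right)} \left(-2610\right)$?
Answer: $-234900$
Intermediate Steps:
$c{\left(s,K \right)} = 5 K s^{2}$ ($c{\left(s,K \right)} = 5 K s s = 5 K s^{2}$)
$c{\left(1,18 \right)} \left(-2610\right) = 5 \cdot 18 \cdot 1^{2} \left(-2610\right) = 5 \cdot 18 \cdot 1 \left(-2610\right) = 90 \left(-2610\right) = -234900$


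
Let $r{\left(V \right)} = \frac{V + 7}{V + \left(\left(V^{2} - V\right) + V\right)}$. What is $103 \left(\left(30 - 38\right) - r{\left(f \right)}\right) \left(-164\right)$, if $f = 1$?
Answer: $202704$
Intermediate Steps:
$r{\left(V \right)} = \frac{7 + V}{V + V^{2}}$
$103 \left(\left(30 - 38\right) - r{\left(f \right)}\right) \left(-164\right) = 103 \left(\left(30 - 38\right) - \frac{7 + 1}{1 \left(1 + 1\right)}\right) \left(-164\right) = 103 \left(-8 - 1 \cdot \frac{1}{2} \cdot 8\right) \left(-164\right) = 103 \left(-8 - 4\right) \left(-164\right) = 103 \left(-12\right) \left(-164\right) = \left(-1236\right) \left(-164\right) = 202704$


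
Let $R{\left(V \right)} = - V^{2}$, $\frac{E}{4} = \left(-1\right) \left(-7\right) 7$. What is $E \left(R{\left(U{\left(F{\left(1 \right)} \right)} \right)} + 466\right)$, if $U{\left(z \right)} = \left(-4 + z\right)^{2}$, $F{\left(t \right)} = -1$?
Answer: $-31164$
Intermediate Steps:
$E = 196$ ($E = 4 \left(-1\right) \left(-7\right) 7 = 4 \cdot 7 \cdot 7 = 4 \cdot 49 = 196$)
$E \left(R{\left(U{\left(F{\left(1 \right)} \right)} \right)} + 466\right) = 196 \left(- \left(\left(-4 - 1\right)^{2}\right)^{2} + 466\right) = 196 \left(- \left(\left(-5\right)^{2}\right)^{2} + 466\right) = 196 \left(- 25^{2} + 466\right) = 196 \left(\left(-1\right) 625 + 466\right) = 196 \left(-625 + 466\right) = 196 \left(-159\right) = -31164$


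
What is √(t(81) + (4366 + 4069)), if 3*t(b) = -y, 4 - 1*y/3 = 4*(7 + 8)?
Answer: √8491 ≈ 92.147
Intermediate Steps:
y = -168 (y = 12 - 12*(7 + 8) = 12 - 12*15 = 12 - 3*60 = 12 - 180 = -168)
t(b) = 56 (t(b) = (-1*(-168))/3 = (⅓)*168 = 56)
√(t(81) + (4366 + 4069)) = √(56 + (4366 + 4069)) = √(56 + 8435) = √8491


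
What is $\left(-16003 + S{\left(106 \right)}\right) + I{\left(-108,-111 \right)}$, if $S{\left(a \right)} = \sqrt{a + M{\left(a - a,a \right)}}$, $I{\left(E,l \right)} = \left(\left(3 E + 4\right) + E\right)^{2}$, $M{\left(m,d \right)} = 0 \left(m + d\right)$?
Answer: $167181 + \sqrt{106} \approx 1.6719 \cdot 10^{5}$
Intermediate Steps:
$M{\left(m,d \right)} = 0$ ($M{\left(m,d \right)} = 0 \left(d + m\right) = 0$)
$I{\left(E,l \right)} = \left(4 + 4 E\right)^{2}$ ($I{\left(E,l \right)} = \left(\left(4 + 3 E\right) + E\right)^{2} = \left(4 + 4 E\right)^{2}$)
$S{\left(a \right)} = \sqrt{a}$ ($S{\left(a \right)} = \sqrt{a + 0} = \sqrt{a}$)
$\left(-16003 + S{\left(106 \right)}\right) + I{\left(-108,-111 \right)} = \left(-16003 + \sqrt{106}\right) + 16 \left(1 - 108\right)^{2} = \left(-16003 + \sqrt{106}\right) + 16 \left(-107\right)^{2} = \left(-16003 + \sqrt{106}\right) + 16 \cdot 11449 = \left(-16003 + \sqrt{106}\right) + 183184 = 167181 + \sqrt{106}$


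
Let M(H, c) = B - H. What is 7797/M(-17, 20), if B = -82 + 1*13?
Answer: -7797/52 ≈ -149.94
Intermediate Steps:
B = -69 (B = -82 + 13 = -69)
M(H, c) = -69 - H
7797/M(-17, 20) = 7797/(-69 - 1*(-17)) = 7797/(-69 + 17) = 7797/(-52) = 7797*(-1/52) = -7797/52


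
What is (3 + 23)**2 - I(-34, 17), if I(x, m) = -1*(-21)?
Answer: 655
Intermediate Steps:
I(x, m) = 21
(3 + 23)**2 - I(-34, 17) = (3 + 23)**2 - 1*21 = 26**2 - 21 = 676 - 21 = 655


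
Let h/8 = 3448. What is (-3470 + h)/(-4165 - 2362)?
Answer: -24114/6527 ≈ -3.6945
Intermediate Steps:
h = 27584 (h = 8*3448 = 27584)
(-3470 + h)/(-4165 - 2362) = (-3470 + 27584)/(-4165 - 2362) = 24114/(-6527) = 24114*(-1/6527) = -24114/6527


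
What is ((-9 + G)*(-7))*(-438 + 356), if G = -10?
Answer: -10906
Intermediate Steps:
((-9 + G)*(-7))*(-438 + 356) = ((-9 - 10)*(-7))*(-438 + 356) = -19*(-7)*(-82) = 133*(-82) = -10906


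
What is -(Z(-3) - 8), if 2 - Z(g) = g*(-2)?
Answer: 12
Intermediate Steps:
Z(g) = 2 + 2*g (Z(g) = 2 - g*(-2) = 2 - (-2)*g = 2 + 2*g)
-(Z(-3) - 8) = -((2 + 2*(-3)) - 8) = -((2 - 6) - 8) = -(-4 - 8) = -1*(-12) = 12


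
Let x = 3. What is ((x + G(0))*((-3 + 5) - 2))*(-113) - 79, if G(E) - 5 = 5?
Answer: -79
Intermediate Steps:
G(E) = 10 (G(E) = 5 + 5 = 10)
((x + G(0))*((-3 + 5) - 2))*(-113) - 79 = ((3 + 10)*((-3 + 5) - 2))*(-113) - 79 = (13*(2 - 2))*(-113) - 79 = (13*0)*(-113) - 79 = 0*(-113) - 79 = 0 - 79 = -79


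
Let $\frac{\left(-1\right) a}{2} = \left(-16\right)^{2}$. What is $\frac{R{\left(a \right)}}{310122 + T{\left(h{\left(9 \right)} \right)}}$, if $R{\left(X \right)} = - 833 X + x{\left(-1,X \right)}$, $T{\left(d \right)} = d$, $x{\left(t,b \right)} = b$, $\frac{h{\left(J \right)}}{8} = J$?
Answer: $\frac{212992}{155097} \approx 1.3733$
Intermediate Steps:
$h{\left(J \right)} = 8 J$
$a = -512$ ($a = - 2 \left(-16\right)^{2} = \left(-2\right) 256 = -512$)
$R{\left(X \right)} = - 832 X$ ($R{\left(X \right)} = - 833 X + X = - 832 X$)
$\frac{R{\left(a \right)}}{310122 + T{\left(h{\left(9 \right)} \right)}} = \frac{\left(-832\right) \left(-512\right)}{310122 + 8 \cdot 9} = \frac{425984}{310122 + 72} = \frac{425984}{310194} = 425984 \cdot \frac{1}{310194} = \frac{212992}{155097}$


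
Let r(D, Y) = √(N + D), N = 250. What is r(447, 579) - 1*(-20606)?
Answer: 20606 + √697 ≈ 20632.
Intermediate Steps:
r(D, Y) = √(250 + D)
r(447, 579) - 1*(-20606) = √(250 + 447) - 1*(-20606) = √697 + 20606 = 20606 + √697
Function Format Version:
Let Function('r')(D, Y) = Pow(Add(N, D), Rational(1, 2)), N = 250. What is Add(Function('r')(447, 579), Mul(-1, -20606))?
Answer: Add(20606, Pow(697, Rational(1, 2))) ≈ 20632.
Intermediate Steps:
Function('r')(D, Y) = Pow(Add(250, D), Rational(1, 2))
Add(Function('r')(447, 579), Mul(-1, -20606)) = Add(Pow(Add(250, 447), Rational(1, 2)), Mul(-1, -20606)) = Add(Pow(697, Rational(1, 2)), 20606) = Add(20606, Pow(697, Rational(1, 2)))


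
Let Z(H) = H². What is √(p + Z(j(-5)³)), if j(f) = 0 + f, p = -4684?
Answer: √10941 ≈ 104.60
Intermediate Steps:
j(f) = f
√(p + Z(j(-5)³)) = √(-4684 + ((-5)³)²) = √(-4684 + (-125)²) = √(-4684 + 15625) = √10941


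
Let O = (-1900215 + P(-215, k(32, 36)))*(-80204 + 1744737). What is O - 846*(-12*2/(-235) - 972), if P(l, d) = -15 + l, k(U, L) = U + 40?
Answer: -15816762974797/5 ≈ -3.1634e+12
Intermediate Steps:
k(U, L) = 40 + U
O = -3163353417185 (O = (-1900215 + (-15 - 215))*(-80204 + 1744737) = (-1900215 - 230)*1664533 = -1900445*1664533 = -3163353417185)
O - 846*(-12*2/(-235) - 972) = -3163353417185 - 846*(-12*2/(-235) - 972) = -3163353417185 - 846*(-24*(-1/235) - 972) = -3163353417185 - 846*(24/235 - 972) = -3163353417185 - 846*(-228396/235) = -3163353417185 + 4111128/5 = -15816762974797/5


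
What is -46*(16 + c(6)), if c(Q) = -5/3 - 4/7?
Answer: -13294/21 ≈ -633.05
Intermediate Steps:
c(Q) = -47/21 (c(Q) = -5*⅓ - 4*⅐ = -5/3 - 4/7 = -47/21)
-46*(16 + c(6)) = -46*(16 - 47/21) = -46*289/21 = -13294/21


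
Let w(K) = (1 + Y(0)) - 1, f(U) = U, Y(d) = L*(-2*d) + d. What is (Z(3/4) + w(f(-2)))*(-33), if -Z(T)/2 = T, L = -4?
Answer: 99/2 ≈ 49.500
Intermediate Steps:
Y(d) = 9*d (Y(d) = -(-8)*d + d = 8*d + d = 9*d)
Z(T) = -2*T
w(K) = 0 (w(K) = (1 + 9*0) - 1 = (1 + 0) - 1 = 1 - 1 = 0)
(Z(3/4) + w(f(-2)))*(-33) = (-6/4 + 0)*(-33) = (-2*¾ + 0)*(-33) = (-3/2 + 0)*(-33) = -3/2*(-33) = 99/2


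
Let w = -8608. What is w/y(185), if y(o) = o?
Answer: -8608/185 ≈ -46.530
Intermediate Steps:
w/y(185) = -8608/185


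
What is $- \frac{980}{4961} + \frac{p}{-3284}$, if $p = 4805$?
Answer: $- \frac{27055925}{16291924} \approx -1.6607$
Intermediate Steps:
$- \frac{980}{4961} + \frac{p}{-3284} = - \frac{980}{4961} + \frac{4805}{-3284} = \left(-980\right) \frac{1}{4961} + 4805 \left(- \frac{1}{3284}\right) = - \frac{980}{4961} - \frac{4805}{3284} = - \frac{27055925}{16291924}$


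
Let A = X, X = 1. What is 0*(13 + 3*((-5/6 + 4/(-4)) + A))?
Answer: 0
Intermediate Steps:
A = 1
0*(13 + 3*((-5/6 + 4/(-4)) + A)) = 0*(13 + 3*((-5/6 + 4/(-4)) + 1)) = 0*(13 + 3*((-5*⅙ + 4*(-¼)) + 1)) = 0*(13 + 3*((-⅚ - 1) + 1)) = 0*(13 + 3*(-11/6 + 1)) = 0*(13 + 3*(-⅚)) = 0*(13 - 5/2) = 0*(21/2) = 0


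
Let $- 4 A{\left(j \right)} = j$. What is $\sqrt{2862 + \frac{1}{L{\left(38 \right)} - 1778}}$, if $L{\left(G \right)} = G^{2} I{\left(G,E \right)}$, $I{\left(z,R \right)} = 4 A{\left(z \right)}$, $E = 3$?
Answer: $\frac{\sqrt{367391789534}}{11330} \approx 53.498$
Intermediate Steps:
$A{\left(j \right)} = - \frac{j}{4}$
$I{\left(z,R \right)} = - z$ ($I{\left(z,R \right)} = 4 \left(- \frac{z}{4}\right) = - z$)
$L{\left(G \right)} = - G^{3}$ ($L{\left(G \right)} = G^{2} \left(- G\right) = - G^{3}$)
$\sqrt{2862 + \frac{1}{L{\left(38 \right)} - 1778}} = \sqrt{2862 + \frac{1}{- 38^{3} - 1778}} = \sqrt{2862 + \frac{1}{\left(-1\right) 54872 - 1778}} = \sqrt{2862 + \frac{1}{-54872 - 1778}} = \sqrt{2862 + \frac{1}{-56650}} = \sqrt{2862 - \frac{1}{56650}} = \sqrt{\frac{162132299}{56650}} = \frac{\sqrt{367391789534}}{11330}$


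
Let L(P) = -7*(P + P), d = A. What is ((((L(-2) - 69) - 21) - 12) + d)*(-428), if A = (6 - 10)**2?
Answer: 24824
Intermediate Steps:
A = 16 (A = (-4)**2 = 16)
d = 16
L(P) = -14*P
((((L(-2) - 69) - 21) - 12) + d)*(-428) = ((((-14*(-2) - 69) - 21) - 12) + 16)*(-428) = ((((28 - 69) - 21) - 12) + 16)*(-428) = (((-41 - 21) - 12) + 16)*(-428) = ((-62 - 12) + 16)*(-428) = (-74 + 16)*(-428) = -58*(-428) = 24824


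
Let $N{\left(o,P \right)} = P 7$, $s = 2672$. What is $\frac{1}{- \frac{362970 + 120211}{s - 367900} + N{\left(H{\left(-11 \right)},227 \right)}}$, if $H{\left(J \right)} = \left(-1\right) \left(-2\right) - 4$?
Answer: $\frac{365228}{580830473} \approx 0.0006288$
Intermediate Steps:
$H{\left(J \right)} = -2$ ($H{\left(J \right)} = 2 - 4 = -2$)
$N{\left(o,P \right)} = 7 P$
$\frac{1}{- \frac{362970 + 120211}{s - 367900} + N{\left(H{\left(-11 \right)},227 \right)}} = \frac{1}{- \frac{362970 + 120211}{2672 - 367900} + 7 \cdot 227} = \frac{1}{- \frac{483181}{-365228} + 1589} = \frac{1}{- \frac{483181 \left(-1\right)}{365228} + 1589} = \frac{1}{\left(-1\right) \left(- \frac{483181}{365228}\right) + 1589} = \frac{1}{\frac{483181}{365228} + 1589} = \frac{1}{\frac{580830473}{365228}} = \frac{365228}{580830473}$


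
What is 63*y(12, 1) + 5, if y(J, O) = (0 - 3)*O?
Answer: -184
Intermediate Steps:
y(J, O) = -3*O
63*y(12, 1) + 5 = 63*(-3*1) + 5 = 63*(-3) + 5 = -189 + 5 = -184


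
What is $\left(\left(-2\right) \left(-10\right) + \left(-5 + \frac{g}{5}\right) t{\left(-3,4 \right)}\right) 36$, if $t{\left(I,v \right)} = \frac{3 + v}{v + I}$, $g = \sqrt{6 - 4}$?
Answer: $-540 + \frac{252 \sqrt{2}}{5} \approx -468.72$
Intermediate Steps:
$g = \sqrt{2} \approx 1.4142$
$t{\left(I,v \right)} = \frac{3 + v}{I + v}$
$\left(\left(-2\right) \left(-10\right) + \left(-5 + \frac{g}{5}\right) t{\left(-3,4 \right)}\right) 36 = \left(\left(-2\right) \left(-10\right) + \left(-5 + \frac{\sqrt{2}}{5}\right) \frac{3 + 4}{-3 + 4}\right) 36 = \left(20 + \left(-5 + \sqrt{2} \cdot \frac{1}{5}\right) 1^{-1} \cdot 7\right) 36 = \left(20 + \left(-5 + \frac{\sqrt{2}}{5}\right) 1 \cdot 7\right) 36 = \left(20 + \left(-5 + \frac{\sqrt{2}}{5}\right) 7\right) 36 = \left(20 - \left(35 - \frac{7 \sqrt{2}}{5}\right)\right) 36 = \left(-15 + \frac{7 \sqrt{2}}{5}\right) 36 = -540 + \frac{252 \sqrt{2}}{5}$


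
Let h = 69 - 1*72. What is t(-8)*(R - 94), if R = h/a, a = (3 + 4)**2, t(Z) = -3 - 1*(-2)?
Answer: 4609/49 ≈ 94.061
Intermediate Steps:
t(Z) = -1 (t(Z) = -3 + 2 = -1)
h = -3 (h = 69 - 72 = -3)
a = 49 (a = 7**2 = 49)
R = -3/49 ≈ -0.061224
t(-8)*(R - 94) = -(-3/49 - 94) = -1*(-4609/49) = 4609/49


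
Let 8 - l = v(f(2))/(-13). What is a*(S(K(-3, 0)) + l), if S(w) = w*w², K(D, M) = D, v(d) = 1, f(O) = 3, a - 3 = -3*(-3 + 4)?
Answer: 0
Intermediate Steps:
a = 0 (a = 3 - 3*(-3 + 4) = 3 - 3*1 = 3 - 3 = 0)
l = 105/13 (l = 8 - 1/(-13) = 8 - (-1)/13 = 8 - 1*(-1/13) = 8 + 1/13 = 105/13 ≈ 8.0769)
S(w) = w³
a*(S(K(-3, 0)) + l) = 0*((-3)³ + 105/13) = 0*(-27 + 105/13) = 0*(-246/13) = 0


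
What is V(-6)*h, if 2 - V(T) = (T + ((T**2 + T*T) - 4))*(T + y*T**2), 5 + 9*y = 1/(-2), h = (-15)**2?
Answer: 391050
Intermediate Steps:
h = 225
y = -11/18 (y = -5/9 + (1/9)/(-2) = -5/9 + (1/9)*(-1/2) = -5/9 - 1/18 = -11/18 ≈ -0.61111)
V(T) = 2 - (T - 11*T**2/18)*(-4 + T + 2*T**2) (V(T) = 2 - (T + ((T**2 + T*T) - 4))*(T - 11*T**2/18) = 2 - (T + ((T**2 + T**2) - 4))*(T - 11*T**2/18) = 2 - (T + (2*T**2 - 4))*(T - 11*T**2/18) = 2 - (T + (-4 + 2*T**2))*(T - 11*T**2/18) = 2 - (-4 + T + 2*T**2)*(T - 11*T**2/18) = 2 - (T - 11*T**2/18)*(-4 + T + 2*T**2))
V(-6)*h = (2 + 4*(-6) - 31/9*(-6)**2 - 25/18*(-6)**3 + (11/9)*(-6)**4)*225 = (2 - 24 - 31/9*36 - 25/18*(-216) + (11/9)*1296)*225 = (2 - 24 - 124 + 300 + 1584)*225 = 1738*225 = 391050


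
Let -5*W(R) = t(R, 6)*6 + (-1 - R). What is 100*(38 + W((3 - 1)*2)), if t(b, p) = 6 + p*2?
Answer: 1740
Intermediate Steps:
t(b, p) = 6 + 2*p
W(R) = -107/5 + R/5 (W(R) = -((6 + 2*6)*6 + (-1 - R))/5 = -((6 + 12)*6 + (-1 - R))/5 = -(18*6 + (-1 - R))/5 = -(108 + (-1 - R))/5 = -(107 - R)/5 = -107/5 + R/5)
100*(38 + W((3 - 1)*2)) = 100*(38 + (-107/5 + ((3 - 1)*2)/5)) = 100*(38 + (-107/5 + (2*2)/5)) = 100*(38 + (-107/5 + (1/5)*4)) = 100*(38 + (-107/5 + 4/5)) = 100*(38 - 103/5) = 100*(87/5) = 1740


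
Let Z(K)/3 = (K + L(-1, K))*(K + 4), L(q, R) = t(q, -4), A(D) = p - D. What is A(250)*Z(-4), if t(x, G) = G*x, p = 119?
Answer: 0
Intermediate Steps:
A(D) = 119 - D
L(q, R) = -4*q
Z(K) = 3*(4 + K)**2 (Z(K) = 3*((K - 4*(-1))*(K + 4)) = 3*((K + 4)*(4 + K)) = 3*((4 + K)*(4 + K)) = 3*(4 + K)**2)
A(250)*Z(-4) = (119 - 1*250)*(48 + 3*(-4)**2 + 24*(-4)) = (119 - 250)*(48 + 3*16 - 96) = -131*(48 + 48 - 96) = -131*0 = 0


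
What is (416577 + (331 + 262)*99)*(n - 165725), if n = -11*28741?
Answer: -229027952784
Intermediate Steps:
n = -316151
(416577 + (331 + 262)*99)*(n - 165725) = (416577 + (331 + 262)*99)*(-316151 - 165725) = (416577 + 593*99)*(-481876) = (416577 + 58707)*(-481876) = 475284*(-481876) = -229027952784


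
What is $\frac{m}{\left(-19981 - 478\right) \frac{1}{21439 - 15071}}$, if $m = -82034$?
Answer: $\frac{522392512}{20459} \approx 25534.0$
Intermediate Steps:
$\frac{m}{\left(-19981 - 478\right) \frac{1}{21439 - 15071}} = - \frac{82034}{\left(-19981 - 478\right) \frac{1}{21439 - 15071}} = - \frac{82034}{\left(-20459\right) \frac{1}{6368}} = - \frac{82034}{- \frac{20459}{6368}} = \left(-82034\right) \left(- \frac{6368}{20459}\right) = \frac{522392512}{20459}$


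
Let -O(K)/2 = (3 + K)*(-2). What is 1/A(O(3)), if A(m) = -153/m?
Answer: -8/51 ≈ -0.15686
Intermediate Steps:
O(K) = 12 + 4*K (O(K) = -2*(3 + K)*(-2) = -2*(-6 - 2*K) = 12 + 4*K)
1/A(O(3)) = 1/(-153/(12 + 4*3)) = 1/(-153/(12 + 12)) = 1/(-153/24) = 1/(-153*1/24) = 1/(-51/8) = -8/51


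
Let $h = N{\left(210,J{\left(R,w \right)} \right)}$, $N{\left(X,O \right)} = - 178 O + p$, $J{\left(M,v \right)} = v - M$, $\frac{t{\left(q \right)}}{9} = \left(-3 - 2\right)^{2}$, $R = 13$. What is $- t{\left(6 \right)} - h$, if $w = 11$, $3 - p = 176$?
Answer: $-408$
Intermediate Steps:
$p = -173$ ($p = 3 - 176 = -173$)
$t{\left(q \right)} = 225$ ($t{\left(q \right)} = 9 \left(-3 - 2\right)^{2} = 9 \left(-5\right)^{2} = 9 \cdot 25 = 225$)
$N{\left(X,O \right)} = -173 - 178 O$ ($N{\left(X,O \right)} = - 178 O - 173 = -173 - 178 O$)
$h = 183$ ($h = -173 - 178 \left(11 - 13\right) = -173 - -356 = -173 + 356 = 183$)
$- t{\left(6 \right)} - h = \left(-1\right) 225 - 183 = -225 - 183 = -408$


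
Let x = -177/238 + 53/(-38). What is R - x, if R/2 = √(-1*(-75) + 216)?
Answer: 4835/2261 + 2*√291 ≈ 36.256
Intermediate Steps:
R = 2*√291 (R = 2*√(-1*(-75) + 216) = 2*√(75 + 216) = 2*√291 ≈ 34.117)
x = -4835/2261 (x = -177*1/238 + 53*(-1/38) = -177/238 - 53/38 = -4835/2261 ≈ -2.1384)
R - x = 2*√291 - 1*(-4835/2261) = 2*√291 + 4835/2261 = 4835/2261 + 2*√291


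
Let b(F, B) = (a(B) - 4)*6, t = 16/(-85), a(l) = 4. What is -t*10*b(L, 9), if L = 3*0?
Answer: 0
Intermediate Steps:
L = 0
t = -16/85 (t = 16*(-1/85) = -16/85 ≈ -0.18824)
b(F, B) = 0 (b(F, B) = (4 - 4)*6 = 0*6 = 0)
-t*10*b(L, 9) = -(-16/85*10)*0 = -(-32)*0/17 = -1*0 = 0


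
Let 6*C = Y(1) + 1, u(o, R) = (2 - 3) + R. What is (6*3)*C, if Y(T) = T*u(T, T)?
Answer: 3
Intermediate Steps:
u(o, R) = -1 + R
Y(T) = T*(-1 + T)
C = ⅙ (C = (1*(-1 + 1) + 1)/6 = (1*0 + 1)/6 = (0 + 1)/6 = (⅙)*1 = ⅙ ≈ 0.16667)
(6*3)*C = (6*3)*(⅙) = 18*(⅙) = 3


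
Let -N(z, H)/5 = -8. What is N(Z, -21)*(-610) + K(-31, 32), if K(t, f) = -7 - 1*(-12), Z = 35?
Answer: -24395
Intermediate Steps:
N(z, H) = 40 (N(z, H) = -5*(-8) = 40)
K(t, f) = 5 (K(t, f) = -7 + 12 = 5)
N(Z, -21)*(-610) + K(-31, 32) = 40*(-610) + 5 = -24400 + 5 = -24395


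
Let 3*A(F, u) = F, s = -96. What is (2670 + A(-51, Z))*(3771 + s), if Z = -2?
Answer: 9749775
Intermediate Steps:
A(F, u) = F/3
(2670 + A(-51, Z))*(3771 + s) = (2670 + (⅓)*(-51))*(3771 - 96) = (2670 - 17)*3675 = 2653*3675 = 9749775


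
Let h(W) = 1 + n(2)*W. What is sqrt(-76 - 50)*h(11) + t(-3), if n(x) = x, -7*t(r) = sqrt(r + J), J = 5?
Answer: -sqrt(2)/7 + 69*I*sqrt(14) ≈ -0.20203 + 258.17*I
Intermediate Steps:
t(r) = -sqrt(5 + r)/7 (t(r) = -sqrt(r + 5)/7 = -sqrt(5 + r)/7)
h(W) = 1 + 2*W
sqrt(-76 - 50)*h(11) + t(-3) = sqrt(-76 - 50)*(1 + 2*11) - sqrt(5 - 3)/7 = sqrt(-126)*(1 + 22) - sqrt(2)/7 = (3*I*sqrt(14))*23 - sqrt(2)/7 = 69*I*sqrt(14) - sqrt(2)/7 = -sqrt(2)/7 + 69*I*sqrt(14)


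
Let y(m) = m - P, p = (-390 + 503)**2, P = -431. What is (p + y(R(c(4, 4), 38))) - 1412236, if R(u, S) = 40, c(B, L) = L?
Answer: -1398996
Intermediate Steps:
p = 12769 (p = 113**2 = 12769)
y(m) = 431 + m (y(m) = m - 1*(-431) = m + 431 = 431 + m)
(p + y(R(c(4, 4), 38))) - 1412236 = (12769 + (431 + 40)) - 1412236 = (12769 + 471) - 1412236 = 13240 - 1412236 = -1398996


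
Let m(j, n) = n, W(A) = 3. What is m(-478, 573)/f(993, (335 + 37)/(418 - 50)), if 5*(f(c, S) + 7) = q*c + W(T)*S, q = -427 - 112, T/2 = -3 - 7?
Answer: -52716/9848765 ≈ -0.0053525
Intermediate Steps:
T = -20 (T = 2*(-3 - 7) = 2*(-10) = -20)
q = -539
f(c, S) = -7 - 539*c/5 + 3*S/5 (f(c, S) = -7 + (-539*c + 3*S)/5 = -7 + (-539*c/5 + 3*S/5) = -7 - 539*c/5 + 3*S/5)
m(-478, 573)/f(993, (335 + 37)/(418 - 50)) = 573/(-7 - 539/5*993 + 3*((335 + 37)/(418 - 50))/5) = 573/(-7 - 535227/5 + 3*(372/368)/5) = 573/(-7 - 535227/5 + 3*(372*(1/368))/5) = 573/(-7 - 535227/5 + (3/5)*(93/92)) = 573/(-7 - 535227/5 + 279/460) = 573/(-9848765/92) = 573*(-92/9848765) = -52716/9848765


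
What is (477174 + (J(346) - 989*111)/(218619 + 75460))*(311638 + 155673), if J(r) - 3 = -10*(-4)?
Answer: 65576230602746110/294079 ≈ 2.2299e+11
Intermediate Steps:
J(r) = 43 (J(r) = 3 - 10*(-4) = 3 + 40 = 43)
(477174 + (J(346) - 989*111)/(218619 + 75460))*(311638 + 155673) = (477174 + (43 - 989*111)/(218619 + 75460))*(311638 + 155673) = (477174 + (43 - 109779)/294079)*467311 = (477174 - 109736*1/294079)*467311 = (477174 - 109736/294079)*467311 = (140326743010/294079)*467311 = 65576230602746110/294079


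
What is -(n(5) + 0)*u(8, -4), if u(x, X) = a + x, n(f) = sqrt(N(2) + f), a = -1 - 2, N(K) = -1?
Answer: -10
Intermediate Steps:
a = -3
n(f) = sqrt(-1 + f)
u(x, X) = -3 + x
-(n(5) + 0)*u(8, -4) = -(sqrt(-1 + 5) + 0)*(-3 + 8) = -(sqrt(4) + 0)*5 = -(2 + 0)*5 = -2*5 = -1*10 = -10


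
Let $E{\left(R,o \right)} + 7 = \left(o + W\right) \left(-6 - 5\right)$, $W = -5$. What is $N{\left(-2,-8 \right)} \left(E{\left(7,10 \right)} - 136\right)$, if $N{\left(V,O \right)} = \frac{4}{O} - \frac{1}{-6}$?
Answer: $66$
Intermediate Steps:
$N{\left(V,O \right)} = \frac{1}{6} + \frac{4}{O}$ ($N{\left(V,O \right)} = \frac{4}{O} - - \frac{1}{6} = \frac{4}{O} + \frac{1}{6} = \frac{1}{6} + \frac{4}{O}$)
$E{\left(R,o \right)} = 48 - 11 o$ ($E{\left(R,o \right)} = -7 + \left(o - 5\right) \left(-6 - 5\right) = -7 + \left(-5 + o\right) \left(-11\right) = -7 - \left(-55 + 11 o\right) = 48 - 11 o$)
$N{\left(-2,-8 \right)} \left(E{\left(7,10 \right)} - 136\right) = \frac{24 - 8}{6 \left(-8\right)} \left(\left(48 - 110\right) - 136\right) = \frac{1}{6} \left(- \frac{1}{8}\right) 16 \left(\left(48 - 110\right) - 136\right) = - \frac{-62 - 136}{3} = \left(- \frac{1}{3}\right) \left(-198\right) = 66$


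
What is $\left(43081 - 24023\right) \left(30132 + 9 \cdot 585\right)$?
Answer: $674596026$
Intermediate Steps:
$\left(43081 - 24023\right) \left(30132 + 9 \cdot 585\right) = 19058 \left(30132 + 5265\right) = 19058 \cdot 35397 = 674596026$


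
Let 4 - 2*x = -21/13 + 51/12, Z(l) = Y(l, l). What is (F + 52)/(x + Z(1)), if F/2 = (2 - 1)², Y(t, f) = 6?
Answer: 5616/695 ≈ 8.0806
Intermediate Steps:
Z(l) = 6
x = 71/104 (x = 2 - (-21/13 + 51/12)/2 = 2 - (-21*1/13 + 51*(1/12))/2 = 2 - (-21/13 + 17/4)/2 = 2 - ½*137/52 = 2 - 137/104 = 71/104 ≈ 0.68269)
F = 2 (F = 2*(2 - 1)² = 2*1² = 2*1 = 2)
(F + 52)/(x + Z(1)) = (2 + 52)/(71/104 + 6) = 54/(695/104) = 54*(104/695) = 5616/695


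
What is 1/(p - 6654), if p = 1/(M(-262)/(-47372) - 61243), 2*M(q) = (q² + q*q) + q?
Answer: -2901271909/19305063329858 ≈ -0.00015029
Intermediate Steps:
M(q) = q² + q/2 (M(q) = ((q² + q*q) + q)/2 = ((q² + q²) + q)/2 = (2*q² + q)/2 = (q + 2*q²)/2 = q² + q/2)
p = -47372/2901271909 (p = 1/(-262*(½ - 262)/(-47372) - 61243) = 1/(-262*(-523/2)*(-1/47372) - 61243) = 1/(68513*(-1/47372) - 61243) = 1/(-68513/47372 - 61243) = 1/(-2901271909/47372) = -47372/2901271909 ≈ -1.6328e-5)
1/(p - 6654) = 1/(-47372/2901271909 - 6654) = 1/(-19305063329858/2901271909) = -2901271909/19305063329858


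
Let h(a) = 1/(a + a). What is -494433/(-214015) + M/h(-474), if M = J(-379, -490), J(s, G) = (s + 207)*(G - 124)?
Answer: -21426407427327/214015 ≈ -1.0012e+8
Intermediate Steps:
J(s, G) = (-124 + G)*(207 + s) (J(s, G) = (207 + s)*(-124 + G) = (-124 + G)*(207 + s))
h(a) = 1/(2*a)
M = 105608 (M = -25668 - 124*(-379) + 207*(-490) - 490*(-379) = -25668 + 46996 - 101430 + 185710 = 105608)
-494433/(-214015) + M/h(-474) = -494433/(-214015) + 105608/(((½)/(-474))) = -494433*(-1/214015) + 105608/(((½)*(-1/474))) = 494433/214015 + 105608/(-1/948) = 494433/214015 + 105608*(-948) = 494433/214015 - 100116384 = -21426407427327/214015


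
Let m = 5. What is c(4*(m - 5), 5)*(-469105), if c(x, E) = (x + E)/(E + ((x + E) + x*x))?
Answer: -469105/2 ≈ -2.3455e+5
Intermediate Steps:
c(x, E) = (E + x)/(x + x² + 2*E) (c(x, E) = (E + x)/(E + ((E + x) + x²)) = (E + x)/(E + (E + x + x²)) = (E + x)/(x + x² + 2*E))
c(4*(m - 5), 5)*(-469105) = ((5 + 4*(5 - 5))/(4*(5 - 5) + (4*(5 - 5))² + 2*5))*(-469105) = ((5 + 4*0)/(4*0 + (4*0)² + 10))*(-469105) = ((5 + 0)/(0 + 0² + 10))*(-469105) = (5/(0 + 0 + 10))*(-469105) = (5/10)*(-469105) = ((⅒)*5)*(-469105) = (½)*(-469105) = -469105/2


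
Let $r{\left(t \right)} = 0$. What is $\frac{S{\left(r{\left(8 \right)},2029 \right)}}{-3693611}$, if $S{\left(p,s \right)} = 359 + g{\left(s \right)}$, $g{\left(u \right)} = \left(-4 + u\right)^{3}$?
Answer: $- \frac{8303765984}{3693611} \approx -2248.1$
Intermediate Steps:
$S{\left(p,s \right)} = 359 + \left(-4 + s\right)^{3}$
$\frac{S{\left(r{\left(8 \right)},2029 \right)}}{-3693611} = \frac{359 + \left(-4 + 2029\right)^{3}}{-3693611} = \left(359 + 2025^{3}\right) \left(- \frac{1}{3693611}\right) = \left(359 + 8303765625\right) \left(- \frac{1}{3693611}\right) = 8303765984 \left(- \frac{1}{3693611}\right) = - \frac{8303765984}{3693611}$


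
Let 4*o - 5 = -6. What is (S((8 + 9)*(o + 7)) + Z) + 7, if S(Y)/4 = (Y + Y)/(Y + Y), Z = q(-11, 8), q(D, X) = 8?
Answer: 19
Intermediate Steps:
o = -¼ (o = 5/4 + (¼)*(-6) = 5/4 - 3/2 = -¼ ≈ -0.25000)
Z = 8
S(Y) = 4 (S(Y) = 4*((Y + Y)/(Y + Y)) = 4*((2*Y)/((2*Y))) = 4*((2*Y)*(1/(2*Y))) = 4*1 = 4)
(S((8 + 9)*(o + 7)) + Z) + 7 = (4 + 8) + 7 = 12 + 7 = 19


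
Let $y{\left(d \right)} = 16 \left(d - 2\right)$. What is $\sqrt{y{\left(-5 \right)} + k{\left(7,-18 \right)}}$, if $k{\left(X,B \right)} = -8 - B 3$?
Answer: $i \sqrt{66} \approx 8.124 i$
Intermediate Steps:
$k{\left(X,B \right)} = -8 - 3 B$
$y{\left(d \right)} = -32 + 16 d$ ($y{\left(d \right)} = 16 \left(-2 + d\right) = -32 + 16 d$)
$\sqrt{y{\left(-5 \right)} + k{\left(7,-18 \right)}} = \sqrt{\left(-32 + 16 \left(-5\right)\right) - -46} = \sqrt{\left(-32 - 80\right) + \left(-8 + 54\right)} = \sqrt{-112 + 46} = \sqrt{-66} = i \sqrt{66}$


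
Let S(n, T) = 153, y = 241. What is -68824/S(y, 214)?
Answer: -68824/153 ≈ -449.83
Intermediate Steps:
-68824/S(y, 214) = -68824/153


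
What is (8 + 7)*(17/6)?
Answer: 85/2 ≈ 42.500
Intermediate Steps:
(8 + 7)*(17/6) = 15*(17*(⅙)) = 15*(17/6) = 85/2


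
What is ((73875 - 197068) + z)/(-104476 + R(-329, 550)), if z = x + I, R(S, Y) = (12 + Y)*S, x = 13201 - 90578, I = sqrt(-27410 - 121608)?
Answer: 100285/144687 - I*sqrt(149018)/289374 ≈ 0.69312 - 0.001334*I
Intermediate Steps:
I = I*sqrt(149018) (I = sqrt(-149018) = I*sqrt(149018) ≈ 386.03*I)
x = -77377
R(S, Y) = S*(12 + Y)
z = -77377 + I*sqrt(149018) ≈ -77377.0 + 386.03*I
((73875 - 197068) + z)/(-104476 + R(-329, 550)) = ((73875 - 197068) + (-77377 + I*sqrt(149018)))/(-104476 - 329*(12 + 550)) = (-123193 + (-77377 + I*sqrt(149018)))/(-104476 - 329*562) = (-200570 + I*sqrt(149018))/(-104476 - 184898) = (-200570 + I*sqrt(149018))/(-289374) = (-200570 + I*sqrt(149018))*(-1/289374) = 100285/144687 - I*sqrt(149018)/289374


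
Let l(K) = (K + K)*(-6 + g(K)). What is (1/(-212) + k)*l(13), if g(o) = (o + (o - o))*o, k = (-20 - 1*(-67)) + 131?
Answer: 79960465/106 ≈ 7.5434e+5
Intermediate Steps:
k = 178 (k = (-20 + 67) + 131 = 47 + 131 = 178)
g(o) = o² (g(o) = (o + 0)*o = o*o = o²)
l(K) = 2*K*(-6 + K²) (l(K) = (K + K)*(-6 + K²) = (2*K)*(-6 + K²) = 2*K*(-6 + K²))
(1/(-212) + k)*l(13) = (1/(-212) + 178)*(2*13*(-6 + 13²)) = (-1/212 + 178)*(2*13*(-6 + 169)) = 37735*(2*13*163)/212 = (37735/212)*4238 = 79960465/106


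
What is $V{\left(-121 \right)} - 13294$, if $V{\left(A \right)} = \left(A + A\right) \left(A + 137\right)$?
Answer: $-17166$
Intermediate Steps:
$V{\left(A \right)} = 2 A \left(137 + A\right)$
$V{\left(-121 \right)} - 13294 = 2 \left(-121\right) \left(137 - 121\right) - 13294 = 2 \left(-121\right) 16 - 13294 = -3872 - 13294 = -17166$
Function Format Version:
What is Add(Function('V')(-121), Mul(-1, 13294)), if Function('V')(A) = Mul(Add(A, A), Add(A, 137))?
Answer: -17166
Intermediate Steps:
Function('V')(A) = Mul(2, A, Add(137, A)) (Function('V')(A) = Mul(Mul(2, A), Add(137, A)) = Mul(2, A, Add(137, A)))
Add(Function('V')(-121), Mul(-1, 13294)) = Add(Mul(2, -121, Add(137, -121)), Mul(-1, 13294)) = Add(Mul(2, -121, 16), -13294) = Add(-3872, -13294) = -17166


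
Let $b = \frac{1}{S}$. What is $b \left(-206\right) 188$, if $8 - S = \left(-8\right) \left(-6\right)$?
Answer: $\frac{4841}{5} \approx 968.2$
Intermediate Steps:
$S = -40$ ($S = 8 - \left(-8\right) \left(-6\right) = 8 - 48 = -40$)
$b = - \frac{1}{40}$ ($b = \frac{1}{-40} = - \frac{1}{40} \approx -0.025$)
$b \left(-206\right) 188 = \left(- \frac{1}{40}\right) \left(-206\right) 188 = \frac{103}{20} \cdot 188 = \frac{4841}{5}$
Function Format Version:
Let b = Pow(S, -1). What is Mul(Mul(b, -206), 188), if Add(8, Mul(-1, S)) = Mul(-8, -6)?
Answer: Rational(4841, 5) ≈ 968.20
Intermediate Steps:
S = -40 (S = Add(8, Mul(-1, Mul(-8, -6))) = Add(8, Mul(-1, 48)) = Add(8, -48) = -40)
b = Rational(-1, 40) (b = Pow(-40, -1) = Rational(-1, 40) ≈ -0.025000)
Mul(Mul(b, -206), 188) = Mul(Mul(Rational(-1, 40), -206), 188) = Mul(Rational(103, 20), 188) = Rational(4841, 5)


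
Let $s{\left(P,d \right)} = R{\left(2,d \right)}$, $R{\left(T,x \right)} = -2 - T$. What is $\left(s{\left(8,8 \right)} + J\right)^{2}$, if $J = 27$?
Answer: $529$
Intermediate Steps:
$s{\left(P,d \right)} = -4$ ($s{\left(P,d \right)} = -2 - 2 = -4$)
$\left(s{\left(8,8 \right)} + J\right)^{2} = \left(-4 + 27\right)^{2} = 23^{2} = 529$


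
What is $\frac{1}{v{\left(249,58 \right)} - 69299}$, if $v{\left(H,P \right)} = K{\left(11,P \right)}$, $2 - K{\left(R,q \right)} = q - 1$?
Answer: $- \frac{1}{69354} \approx -1.4419 \cdot 10^{-5}$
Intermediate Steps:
$K{\left(R,q \right)} = 3 - q$ ($K{\left(R,q \right)} = 2 - \left(q - 1\right) = 2 - \left(-1 + q\right) = 3 - q$)
$v{\left(H,P \right)} = 3 - P$
$\frac{1}{v{\left(249,58 \right)} - 69299} = \frac{1}{\left(3 - 58\right) - 69299} = \frac{1}{-55 - 69299} = \frac{1}{-69354} = - \frac{1}{69354}$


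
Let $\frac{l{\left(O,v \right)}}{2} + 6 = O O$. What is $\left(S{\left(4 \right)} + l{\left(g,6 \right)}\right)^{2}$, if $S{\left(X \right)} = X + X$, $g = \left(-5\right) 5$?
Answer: $1552516$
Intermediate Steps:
$g = -25$
$S{\left(X \right)} = 2 X$
$l{\left(O,v \right)} = -12 + 2 O^{2}$ ($l{\left(O,v \right)} = -12 + 2 O O = -12 + 2 O^{2}$)
$\left(S{\left(4 \right)} + l{\left(g,6 \right)}\right)^{2} = \left(2 \cdot 4 - \left(12 - 2 \left(-25\right)^{2}\right)\right)^{2} = \left(8 + \left(-12 + 2 \cdot 625\right)\right)^{2} = \left(8 + \left(-12 + 1250\right)\right)^{2} = \left(8 + 1238\right)^{2} = 1246^{2} = 1552516$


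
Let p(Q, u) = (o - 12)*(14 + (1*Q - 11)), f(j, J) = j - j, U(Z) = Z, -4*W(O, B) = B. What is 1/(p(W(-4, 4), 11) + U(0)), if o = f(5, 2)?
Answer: -1/24 ≈ -0.041667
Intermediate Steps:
W(O, B) = -B/4
f(j, J) = 0
o = 0
p(Q, u) = -36 - 12*Q (p(Q, u) = (0 - 12)*(14 + (1*Q - 11)) = -12*(14 + (Q - 11)) = -12*(14 + (-11 + Q)) = -12*(3 + Q) = -36 - 12*Q)
1/(p(W(-4, 4), 11) + U(0)) = 1/((-36 - (-3)*4) + 0) = 1/((-36 - 12*(-1)) + 0) = 1/((-36 + 12) + 0) = 1/(-24 + 0) = 1/(-24) = -1/24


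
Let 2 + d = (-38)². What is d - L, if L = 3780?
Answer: -2338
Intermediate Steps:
d = 1442 (d = -2 + (-38)² = -2 + 1444 = 1442)
d - L = 1442 - 1*3780 = 1442 - 3780 = -2338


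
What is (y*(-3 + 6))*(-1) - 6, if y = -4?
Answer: 6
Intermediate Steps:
(y*(-3 + 6))*(-1) - 6 = -4*(-3 + 6)*(-1) - 6 = -4*3*(-1) - 6 = -12*(-1) - 6 = 12 - 6 = 6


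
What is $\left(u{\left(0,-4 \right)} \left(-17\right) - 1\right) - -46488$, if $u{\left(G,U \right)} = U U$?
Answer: $46215$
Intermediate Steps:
$u{\left(G,U \right)} = U^{2}$
$\left(u{\left(0,-4 \right)} \left(-17\right) - 1\right) - -46488 = \left(\left(-4\right)^{2} \left(-17\right) - 1\right) - -46488 = \left(16 \left(-17\right) - 1\right) + 46488 = \left(-272 - 1\right) + 46488 = -273 + 46488 = 46215$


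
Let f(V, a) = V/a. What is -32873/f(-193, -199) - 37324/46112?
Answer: -75414829739/2224904 ≈ -33896.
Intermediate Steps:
-32873/f(-193, -199) - 37324/46112 = -32873/((-193/(-199))) - 37324/46112 = -32873/((-193*(-1/199))) - 37324*1/46112 = -32873/193/199 - 9331/11528 = -32873*199/193 - 9331/11528 = -6541727/193 - 9331/11528 = -75414829739/2224904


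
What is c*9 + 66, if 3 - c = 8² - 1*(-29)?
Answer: -744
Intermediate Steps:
c = -90 (c = 3 - (8² - 1*(-29)) = 3 - (64 + 29) = 3 - 1*93 = 3 - 93 = -90)
c*9 + 66 = -90*9 + 66 = -810 + 66 = -744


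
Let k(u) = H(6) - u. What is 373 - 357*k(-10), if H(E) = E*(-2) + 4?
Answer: -341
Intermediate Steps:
H(E) = 4 - 2*E (H(E) = -2*E + 4 = 4 - 2*E)
k(u) = -8 - u (k(u) = (4 - 2*6) - u = (4 - 12) - u = -8 - u)
373 - 357*k(-10) = 373 - 357*(-8 - 1*(-10)) = 373 - 357*(-8 + 10) = 373 - 357*2 = 373 - 714 = -341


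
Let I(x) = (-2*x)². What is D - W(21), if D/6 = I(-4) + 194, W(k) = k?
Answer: 1527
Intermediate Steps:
I(x) = 4*x²
D = 1548 (D = 6*(4*(-4)² + 194) = 6*(4*16 + 194) = 6*(64 + 194) = 6*258 = 1548)
D - W(21) = 1548 - 1*21 = 1548 - 21 = 1527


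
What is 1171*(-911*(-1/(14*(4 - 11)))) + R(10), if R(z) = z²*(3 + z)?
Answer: -939381/98 ≈ -9585.5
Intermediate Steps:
1171*(-911*(-1/(14*(4 - 11)))) + R(10) = 1171*(-911*(-1/(14*(4 - 11)))) + 10²*(3 + 10) = 1171*(-911/((-14*(-7)))) + 100*13 = 1171*(-911/98) + 1300 = -1066781/98 + 1300 = -939381/98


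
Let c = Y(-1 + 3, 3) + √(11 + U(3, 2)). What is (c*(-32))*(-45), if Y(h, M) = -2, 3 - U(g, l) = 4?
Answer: -2880 + 1440*√10 ≈ 1673.7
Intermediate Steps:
U(g, l) = -1 (U(g, l) = 3 - 1*4 = 3 - 4 = -1)
c = -2 + √10 (c = -2 + √(11 - 1) = -2 + √10 ≈ 1.1623)
(c*(-32))*(-45) = ((-2 + √10)*(-32))*(-45) = (64 - 32*√10)*(-45) = -2880 + 1440*√10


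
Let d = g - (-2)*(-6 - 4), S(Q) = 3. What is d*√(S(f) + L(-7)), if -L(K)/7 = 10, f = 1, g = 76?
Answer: 56*I*√67 ≈ 458.38*I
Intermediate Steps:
L(K) = -70 (L(K) = -7*10 = -70)
d = 56 (d = 76 - (-2)*(-6 - 4) = 76 - (-2)*(-10) = 76 - 1*20 = 76 - 20 = 56)
d*√(S(f) + L(-7)) = 56*√(3 - 70) = 56*√(-67) = 56*(I*√67) = 56*I*√67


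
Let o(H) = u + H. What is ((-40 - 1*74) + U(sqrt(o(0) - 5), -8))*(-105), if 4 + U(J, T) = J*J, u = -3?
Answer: 13230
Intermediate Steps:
o(H) = -3 + H
U(J, T) = -4 + J**2 (U(J, T) = -4 + J*J = -4 + J**2)
((-40 - 1*74) + U(sqrt(o(0) - 5), -8))*(-105) = ((-40 - 1*74) + (-4 + (sqrt((-3 + 0) - 5))**2))*(-105) = ((-40 - 74) + (-4 + (sqrt(-3 - 5))**2))*(-105) = (-114 + (-4 + (sqrt(-8))**2))*(-105) = (-114 + (-4 + (2*I*sqrt(2))**2))*(-105) = (-114 + (-4 - 8))*(-105) = (-114 - 12)*(-105) = -126*(-105) = 13230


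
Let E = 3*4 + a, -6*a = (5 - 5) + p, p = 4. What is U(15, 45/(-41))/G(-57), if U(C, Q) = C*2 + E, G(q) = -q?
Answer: 124/171 ≈ 0.72515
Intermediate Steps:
a = -⅔ (a = -((5 - 5) + 4)/6 = -(0 + 4)/6 = -⅙*4 = -⅔ ≈ -0.66667)
E = 34/3 (E = 3*4 - ⅔ = 12 - ⅔ = 34/3 ≈ 11.333)
U(C, Q) = 34/3 + 2*C (U(C, Q) = C*2 + 34/3 = 2*C + 34/3 = 34/3 + 2*C)
U(15, 45/(-41))/G(-57) = (34/3 + 2*15)/((-1*(-57))) = (34/3 + 30)/57 = (124/3)*(1/57) = 124/171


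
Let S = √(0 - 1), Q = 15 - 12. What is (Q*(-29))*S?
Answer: -87*I ≈ -87.0*I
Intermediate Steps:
Q = 3
S = I (S = √(-1) = I ≈ 1.0*I)
(Q*(-29))*S = (3*(-29))*I = -87*I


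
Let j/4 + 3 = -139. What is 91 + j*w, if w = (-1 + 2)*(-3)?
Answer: 1795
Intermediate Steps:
j = -568 (j = -12 + 4*(-139) = -12 - 556 = -568)
w = -3 (w = 1*(-3) = -3)
91 + j*w = 91 - 568*(-3) = 91 + 1704 = 1795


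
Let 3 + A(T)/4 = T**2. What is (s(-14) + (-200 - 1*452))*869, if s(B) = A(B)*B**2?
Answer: 130923540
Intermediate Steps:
A(T) = -12 + 4*T**2
s(B) = B**2*(-12 + 4*B**2) (s(B) = (-12 + 4*B**2)*B**2 = B**2*(-12 + 4*B**2))
(s(-14) + (-200 - 1*452))*869 = (4*(-14)**2*(-3 + (-14)**2) + (-200 - 1*452))*869 = (4*196*(-3 + 196) + (-200 - 452))*869 = (4*196*193 - 652)*869 = (151312 - 652)*869 = 150660*869 = 130923540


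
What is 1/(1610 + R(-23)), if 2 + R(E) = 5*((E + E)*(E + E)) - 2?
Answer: 1/12186 ≈ 8.2061e-5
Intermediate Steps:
R(E) = -4 + 20*E**2 (R(E) = -2 + (5*((E + E)*(E + E)) - 2) = -2 + (5*((2*E)*(2*E)) - 2) = -2 + (5*(4*E**2) - 2) = -2 + (20*E**2 - 2) = -2 + (-2 + 20*E**2) = -4 + 20*E**2)
1/(1610 + R(-23)) = 1/(1610 + (-4 + 20*(-23)**2)) = 1/(1610 + (-4 + 20*529)) = 1/(1610 + (-4 + 10580)) = 1/(1610 + 10576) = 1/12186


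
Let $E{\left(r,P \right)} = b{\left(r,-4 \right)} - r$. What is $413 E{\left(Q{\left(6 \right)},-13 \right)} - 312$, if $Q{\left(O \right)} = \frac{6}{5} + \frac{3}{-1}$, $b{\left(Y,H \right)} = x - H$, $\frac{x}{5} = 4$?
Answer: $\frac{51717}{5} \approx 10343.0$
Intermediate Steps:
$x = 20$ ($x = 5 \cdot 4 = 20$)
$b{\left(Y,H \right)} = 20 - H$
$Q{\left(O \right)} = - \frac{9}{5}$ ($Q{\left(O \right)} = 6 \cdot \frac{1}{5} + 3 \left(-1\right) = \frac{6}{5} - 3 = - \frac{9}{5}$)
$E{\left(r,P \right)} = 24 - r$ ($E{\left(r,P \right)} = \left(20 - -4\right) - r = \left(20 + 4\right) - r = 24 - r$)
$413 E{\left(Q{\left(6 \right)},-13 \right)} - 312 = 413 \left(24 - - \frac{9}{5}\right) - 312 = 413 \left(24 + \frac{9}{5}\right) - 312 = 413 \cdot \frac{129}{5} - 312 = \frac{53277}{5} - 312 = \frac{51717}{5}$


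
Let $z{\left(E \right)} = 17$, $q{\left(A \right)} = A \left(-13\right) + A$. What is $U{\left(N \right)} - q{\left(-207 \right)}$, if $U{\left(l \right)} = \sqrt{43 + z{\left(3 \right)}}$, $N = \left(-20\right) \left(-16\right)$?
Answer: $-2484 + 2 \sqrt{15} \approx -2476.3$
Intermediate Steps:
$q{\left(A \right)} = - 12 A$ ($q{\left(A \right)} = - 13 A + A = - 12 A$)
$N = 320$
$U{\left(l \right)} = 2 \sqrt{15}$ ($U{\left(l \right)} = \sqrt{43 + 17} = \sqrt{60} = 2 \sqrt{15}$)
$U{\left(N \right)} - q{\left(-207 \right)} = 2 \sqrt{15} - \left(-12\right) \left(-207\right) = 2 \sqrt{15} - 2484 = -2484 + 2 \sqrt{15}$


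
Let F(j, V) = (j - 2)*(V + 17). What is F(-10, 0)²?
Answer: 41616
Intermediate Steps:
F(j, V) = (-2 + j)*(17 + V)
F(-10, 0)² = (-34 - 2*0 + 17*(-10) + 0*(-10))² = (-34 + 0 - 170 + 0)² = (-204)² = 41616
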